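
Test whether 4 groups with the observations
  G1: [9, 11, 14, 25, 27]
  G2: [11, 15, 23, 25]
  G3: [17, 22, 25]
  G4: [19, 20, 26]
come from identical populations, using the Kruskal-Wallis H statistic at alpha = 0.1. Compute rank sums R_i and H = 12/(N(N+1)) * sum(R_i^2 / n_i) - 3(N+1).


Step 1: Combine all N = 15 observations and assign midranks.
sorted (value, group, rank): (9,G1,1), (11,G1,2.5), (11,G2,2.5), (14,G1,4), (15,G2,5), (17,G3,6), (19,G4,7), (20,G4,8), (22,G3,9), (23,G2,10), (25,G1,12), (25,G2,12), (25,G3,12), (26,G4,14), (27,G1,15)
Step 2: Sum ranks within each group.
R_1 = 34.5 (n_1 = 5)
R_2 = 29.5 (n_2 = 4)
R_3 = 27 (n_3 = 3)
R_4 = 29 (n_4 = 3)
Step 3: H = 12/(N(N+1)) * sum(R_i^2/n_i) - 3(N+1)
     = 12/(15*16) * (34.5^2/5 + 29.5^2/4 + 27^2/3 + 29^2/3) - 3*16
     = 0.050000 * 978.946 - 48
     = 0.947292.
Step 4: Ties present; correction factor C = 1 - 30/(15^3 - 15) = 0.991071. Corrected H = 0.947292 / 0.991071 = 0.955826.
Step 5: Under H0, H ~ chi^2(3); p-value = 0.811939.
Step 6: alpha = 0.1. fail to reject H0.

H = 0.9558, df = 3, p = 0.811939, fail to reject H0.


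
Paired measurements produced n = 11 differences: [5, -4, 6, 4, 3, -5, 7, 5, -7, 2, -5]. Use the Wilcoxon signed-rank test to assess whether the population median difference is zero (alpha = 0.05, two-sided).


Step 1: Drop any zero differences (none here) and take |d_i|.
|d| = [5, 4, 6, 4, 3, 5, 7, 5, 7, 2, 5]
Step 2: Midrank |d_i| (ties get averaged ranks).
ranks: |5|->6.5, |4|->3.5, |6|->9, |4|->3.5, |3|->2, |5|->6.5, |7|->10.5, |5|->6.5, |7|->10.5, |2|->1, |5|->6.5
Step 3: Attach original signs; sum ranks with positive sign and with negative sign.
W+ = 6.5 + 9 + 3.5 + 2 + 10.5 + 6.5 + 1 = 39
W- = 3.5 + 6.5 + 10.5 + 6.5 = 27
(Check: W+ + W- = 66 should equal n(n+1)/2 = 66.)
Step 4: Test statistic W = min(W+, W-) = 27.
Step 5: Ties in |d|, so use the tie-corrected normal approximation.
        E[W] = n(n+1)/4 = 11*12/4 = 33.
        Tie groups: |d|=4 (t=2), |d|=5 (t=4), |d|=7 (t=2); sum(t^3 - t) = 72.
        Var[W] = n(n+1)(2n+1)/24 - sum(t^3-t)/48 = 3036/24 - 72/48 = 125.
        z = (W - E[W]) / sqrt(Var[W]) = (27 - 33) / 11.1803 = -0.5367.
        Two-sided p = 2*Phi(z) = 0.591505.
Step 6: alpha = 0.05. fail to reject H0.

W+ = 39, W- = 27, W = min = 27, p = 0.591505, fail to reject H0.


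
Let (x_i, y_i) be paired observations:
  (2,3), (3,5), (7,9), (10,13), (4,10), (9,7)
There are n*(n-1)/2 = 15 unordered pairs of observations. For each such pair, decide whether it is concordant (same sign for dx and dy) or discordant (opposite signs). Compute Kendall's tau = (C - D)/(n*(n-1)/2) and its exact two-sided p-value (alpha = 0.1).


Step 1: Enumerate the 15 unordered pairs (i,j) with i<j and classify each by sign(x_j-x_i) * sign(y_j-y_i).
  (1,2):dx=+1,dy=+2->C; (1,3):dx=+5,dy=+6->C; (1,4):dx=+8,dy=+10->C; (1,5):dx=+2,dy=+7->C
  (1,6):dx=+7,dy=+4->C; (2,3):dx=+4,dy=+4->C; (2,4):dx=+7,dy=+8->C; (2,5):dx=+1,dy=+5->C
  (2,6):dx=+6,dy=+2->C; (3,4):dx=+3,dy=+4->C; (3,5):dx=-3,dy=+1->D; (3,6):dx=+2,dy=-2->D
  (4,5):dx=-6,dy=-3->C; (4,6):dx=-1,dy=-6->C; (5,6):dx=+5,dy=-3->D
Step 2: C = 12, D = 3, total pairs = 15.
Step 3: tau = (C - D)/(n(n-1)/2) = (12 - 3)/15 = 0.600000.
Step 4: Exact two-sided p-value (enumerate n! = 720 permutations of y under H0): p = 0.136111.
Step 5: alpha = 0.1. fail to reject H0.

tau_b = 0.6000 (C=12, D=3), p = 0.136111, fail to reject H0.


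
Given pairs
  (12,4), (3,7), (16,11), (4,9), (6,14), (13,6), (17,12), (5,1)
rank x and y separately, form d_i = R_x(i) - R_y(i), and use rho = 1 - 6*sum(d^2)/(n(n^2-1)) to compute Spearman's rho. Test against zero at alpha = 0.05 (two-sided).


Step 1: Rank x and y separately (midranks; no ties here).
rank(x): 12->5, 3->1, 16->7, 4->2, 6->4, 13->6, 17->8, 5->3
rank(y): 4->2, 7->4, 11->6, 9->5, 14->8, 6->3, 12->7, 1->1
Step 2: d_i = R_x(i) - R_y(i); compute d_i^2.
  (5-2)^2=9, (1-4)^2=9, (7-6)^2=1, (2-5)^2=9, (4-8)^2=16, (6-3)^2=9, (8-7)^2=1, (3-1)^2=4
sum(d^2) = 58.
Step 3: rho = 1 - 6*58 / (8*(8^2 - 1)) = 1 - 348/504 = 0.309524.
Step 4: Under H0, t = rho * sqrt((n-2)/(1-rho^2)) = 0.7973 ~ t(6).
Step 5: Two-sided p-value from the t-distribution with 6 df = 0.455645.
Step 6: alpha = 0.05. fail to reject H0.

rho = 0.3095, p = 0.455645, fail to reject H0 at alpha = 0.05.


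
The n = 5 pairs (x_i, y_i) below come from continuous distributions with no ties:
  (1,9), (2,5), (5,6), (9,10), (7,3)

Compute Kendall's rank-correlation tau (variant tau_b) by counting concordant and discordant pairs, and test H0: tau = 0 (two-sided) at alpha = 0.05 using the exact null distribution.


Step 1: Enumerate the 10 unordered pairs (i,j) with i<j and classify each by sign(x_j-x_i) * sign(y_j-y_i).
  (1,2):dx=+1,dy=-4->D; (1,3):dx=+4,dy=-3->D; (1,4):dx=+8,dy=+1->C; (1,5):dx=+6,dy=-6->D
  (2,3):dx=+3,dy=+1->C; (2,4):dx=+7,dy=+5->C; (2,5):dx=+5,dy=-2->D; (3,4):dx=+4,dy=+4->C
  (3,5):dx=+2,dy=-3->D; (4,5):dx=-2,dy=-7->C
Step 2: C = 5, D = 5, total pairs = 10.
Step 3: tau = (C - D)/(n(n-1)/2) = (5 - 5)/10 = 0.000000.
Step 4: Exact two-sided p-value (enumerate n! = 120 permutations of y under H0): p = 1.000000.
Step 5: alpha = 0.05. fail to reject H0.

tau_b = 0.0000 (C=5, D=5), p = 1.000000, fail to reject H0.


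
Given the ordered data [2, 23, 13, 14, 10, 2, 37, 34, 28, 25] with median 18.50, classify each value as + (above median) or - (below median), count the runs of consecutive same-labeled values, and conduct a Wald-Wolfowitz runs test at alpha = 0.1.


Step 1: Compute median = 18.50; label A = above, B = below.
Labels in order: BABBBBAAAA  (n_A = 5, n_B = 5)
Step 2: Count runs R = 4.
Step 3: Under H0 (random ordering), E[R] = 2*n_A*n_B/(n_A+n_B) + 1 = 2*5*5/10 + 1 = 6.0000.
        Var[R] = 2*n_A*n_B*(2*n_A*n_B - n_A - n_B) / ((n_A+n_B)^2 * (n_A+n_B-1)) = 2000/900 = 2.2222.
        SD[R] = 1.4907.
Step 4: Continuity-corrected z = (R + 0.5 - E[R]) / SD[R] = (4 + 0.5 - 6.0000) / 1.4907 = -1.0062.
Step 5: Two-sided p-value via normal approximation = 2*(1 - Phi(|z|)) = 0.314305.
Step 6: alpha = 0.1. fail to reject H0.

R = 4, z = -1.0062, p = 0.314305, fail to reject H0.


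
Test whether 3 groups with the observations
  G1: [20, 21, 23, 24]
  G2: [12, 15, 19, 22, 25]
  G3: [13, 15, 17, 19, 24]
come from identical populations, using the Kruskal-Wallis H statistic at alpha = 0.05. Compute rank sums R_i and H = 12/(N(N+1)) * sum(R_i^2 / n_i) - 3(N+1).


Step 1: Combine all N = 14 observations and assign midranks.
sorted (value, group, rank): (12,G2,1), (13,G3,2), (15,G2,3.5), (15,G3,3.5), (17,G3,5), (19,G2,6.5), (19,G3,6.5), (20,G1,8), (21,G1,9), (22,G2,10), (23,G1,11), (24,G1,12.5), (24,G3,12.5), (25,G2,14)
Step 2: Sum ranks within each group.
R_1 = 40.5 (n_1 = 4)
R_2 = 35 (n_2 = 5)
R_3 = 29.5 (n_3 = 5)
Step 3: H = 12/(N(N+1)) * sum(R_i^2/n_i) - 3(N+1)
     = 12/(14*15) * (40.5^2/4 + 35^2/5 + 29.5^2/5) - 3*15
     = 0.057143 * 829.112 - 45
     = 2.377857.
Step 4: Ties present; correction factor C = 1 - 18/(14^3 - 14) = 0.993407. Corrected H = 2.377857 / 0.993407 = 2.393639.
Step 5: Under H0, H ~ chi^2(2); p-value = 0.302154.
Step 6: alpha = 0.05. fail to reject H0.

H = 2.3936, df = 2, p = 0.302154, fail to reject H0.


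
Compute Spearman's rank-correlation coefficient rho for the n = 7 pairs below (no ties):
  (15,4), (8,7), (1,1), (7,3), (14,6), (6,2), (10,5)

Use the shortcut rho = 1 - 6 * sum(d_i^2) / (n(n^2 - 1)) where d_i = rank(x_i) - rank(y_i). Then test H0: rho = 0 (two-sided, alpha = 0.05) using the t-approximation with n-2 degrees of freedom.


Step 1: Rank x and y separately (midranks; no ties here).
rank(x): 15->7, 8->4, 1->1, 7->3, 14->6, 6->2, 10->5
rank(y): 4->4, 7->7, 1->1, 3->3, 6->6, 2->2, 5->5
Step 2: d_i = R_x(i) - R_y(i); compute d_i^2.
  (7-4)^2=9, (4-7)^2=9, (1-1)^2=0, (3-3)^2=0, (6-6)^2=0, (2-2)^2=0, (5-5)^2=0
sum(d^2) = 18.
Step 3: rho = 1 - 6*18 / (7*(7^2 - 1)) = 1 - 108/336 = 0.678571.
Step 4: Under H0, t = rho * sqrt((n-2)/(1-rho^2)) = 2.0657 ~ t(5).
Step 5: Two-sided p-value from the t-distribution with 5 df = 0.093750.
Step 6: alpha = 0.05. fail to reject H0.

rho = 0.6786, p = 0.093750, fail to reject H0 at alpha = 0.05.


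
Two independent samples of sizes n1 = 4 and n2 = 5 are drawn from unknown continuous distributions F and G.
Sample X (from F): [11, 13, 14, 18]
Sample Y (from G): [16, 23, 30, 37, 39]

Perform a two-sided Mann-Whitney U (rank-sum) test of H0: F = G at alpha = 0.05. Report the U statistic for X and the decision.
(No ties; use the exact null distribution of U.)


Step 1: Combine and sort all 9 observations; assign midranks.
sorted (value, group): (11,X), (13,X), (14,X), (16,Y), (18,X), (23,Y), (30,Y), (37,Y), (39,Y)
ranks: 11->1, 13->2, 14->3, 16->4, 18->5, 23->6, 30->7, 37->8, 39->9
Step 2: Rank sum for X: R1 = 1 + 2 + 3 + 5 = 11.
Step 3: U_X = R1 - n1(n1+1)/2 = 11 - 4*5/2 = 11 - 10 = 1.
       U_Y = n1*n2 - U_X = 20 - 1 = 19.
Step 4: No ties, so the exact null distribution of U (based on enumerating the C(9,4) = 126 equally likely rank assignments) gives the two-sided p-value.
Step 5: p-value = 0.031746; compare to alpha = 0.05. reject H0.

U_X = 1, p = 0.031746, reject H0 at alpha = 0.05.


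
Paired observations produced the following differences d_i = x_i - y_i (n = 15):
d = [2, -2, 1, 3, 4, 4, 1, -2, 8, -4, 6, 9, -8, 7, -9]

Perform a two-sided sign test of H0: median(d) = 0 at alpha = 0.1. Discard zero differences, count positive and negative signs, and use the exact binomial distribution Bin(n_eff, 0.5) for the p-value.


Step 1: Discard zero differences. Original n = 15; n_eff = number of nonzero differences = 15.
Nonzero differences (with sign): +2, -2, +1, +3, +4, +4, +1, -2, +8, -4, +6, +9, -8, +7, -9
Step 2: Count signs: positive = 10, negative = 5.
Step 3: Under H0: P(positive) = 0.5, so the number of positives S ~ Bin(15, 0.5).
Step 4: Two-sided exact p-value = sum of Bin(15,0.5) probabilities at or below the observed probability = 0.301758.
Step 5: alpha = 0.1. fail to reject H0.

n_eff = 15, pos = 10, neg = 5, p = 0.301758, fail to reject H0.


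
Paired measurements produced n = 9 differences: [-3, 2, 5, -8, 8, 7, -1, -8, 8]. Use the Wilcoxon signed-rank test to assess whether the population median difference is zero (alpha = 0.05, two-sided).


Step 1: Drop any zero differences (none here) and take |d_i|.
|d| = [3, 2, 5, 8, 8, 7, 1, 8, 8]
Step 2: Midrank |d_i| (ties get averaged ranks).
ranks: |3|->3, |2|->2, |5|->4, |8|->7.5, |8|->7.5, |7|->5, |1|->1, |8|->7.5, |8|->7.5
Step 3: Attach original signs; sum ranks with positive sign and with negative sign.
W+ = 2 + 4 + 7.5 + 5 + 7.5 = 26
W- = 3 + 7.5 + 1 + 7.5 = 19
(Check: W+ + W- = 45 should equal n(n+1)/2 = 45.)
Step 4: Test statistic W = min(W+, W-) = 19.
Step 5: Ties in |d|, so use the tie-corrected normal approximation.
        E[W] = n(n+1)/4 = 9*10/4 = 22.5.
        Tie groups: |d|=8 (t=4); sum(t^3 - t) = 60.
        Var[W] = n(n+1)(2n+1)/24 - sum(t^3-t)/48 = 1710/24 - 60/48 = 70.
        z = (W - E[W]) / sqrt(Var[W]) = (19 - 22.5) / 8.3666 = -0.4183.
        Two-sided p = 2*Phi(z) = 0.675706.
Step 6: alpha = 0.05. fail to reject H0.

W+ = 26, W- = 19, W = min = 19, p = 0.675706, fail to reject H0.


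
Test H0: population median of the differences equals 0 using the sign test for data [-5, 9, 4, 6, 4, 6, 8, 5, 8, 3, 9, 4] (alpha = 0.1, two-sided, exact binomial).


Step 1: Discard zero differences. Original n = 12; n_eff = number of nonzero differences = 12.
Nonzero differences (with sign): -5, +9, +4, +6, +4, +6, +8, +5, +8, +3, +9, +4
Step 2: Count signs: positive = 11, negative = 1.
Step 3: Under H0: P(positive) = 0.5, so the number of positives S ~ Bin(12, 0.5).
Step 4: Two-sided exact p-value = sum of Bin(12,0.5) probabilities at or below the observed probability = 0.006348.
Step 5: alpha = 0.1. reject H0.

n_eff = 12, pos = 11, neg = 1, p = 0.006348, reject H0.


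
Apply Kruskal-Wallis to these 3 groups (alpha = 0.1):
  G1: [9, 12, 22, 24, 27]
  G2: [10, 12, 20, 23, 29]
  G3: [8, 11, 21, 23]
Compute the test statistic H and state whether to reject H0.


Step 1: Combine all N = 14 observations and assign midranks.
sorted (value, group, rank): (8,G3,1), (9,G1,2), (10,G2,3), (11,G3,4), (12,G1,5.5), (12,G2,5.5), (20,G2,7), (21,G3,8), (22,G1,9), (23,G2,10.5), (23,G3,10.5), (24,G1,12), (27,G1,13), (29,G2,14)
Step 2: Sum ranks within each group.
R_1 = 41.5 (n_1 = 5)
R_2 = 40 (n_2 = 5)
R_3 = 23.5 (n_3 = 4)
Step 3: H = 12/(N(N+1)) * sum(R_i^2/n_i) - 3(N+1)
     = 12/(14*15) * (41.5^2/5 + 40^2/5 + 23.5^2/4) - 3*15
     = 0.057143 * 802.513 - 45
     = 0.857857.
Step 4: Ties present; correction factor C = 1 - 12/(14^3 - 14) = 0.995604. Corrected H = 0.857857 / 0.995604 = 0.861645.
Step 5: Under H0, H ~ chi^2(2); p-value = 0.649974.
Step 6: alpha = 0.1. fail to reject H0.

H = 0.8616, df = 2, p = 0.649974, fail to reject H0.


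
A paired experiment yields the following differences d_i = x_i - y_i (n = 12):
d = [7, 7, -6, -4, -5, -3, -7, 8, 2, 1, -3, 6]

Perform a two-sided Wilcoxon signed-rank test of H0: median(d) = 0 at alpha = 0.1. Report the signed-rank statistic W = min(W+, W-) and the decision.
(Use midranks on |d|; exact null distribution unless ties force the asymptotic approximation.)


Step 1: Drop any zero differences (none here) and take |d_i|.
|d| = [7, 7, 6, 4, 5, 3, 7, 8, 2, 1, 3, 6]
Step 2: Midrank |d_i| (ties get averaged ranks).
ranks: |7|->10, |7|->10, |6|->7.5, |4|->5, |5|->6, |3|->3.5, |7|->10, |8|->12, |2|->2, |1|->1, |3|->3.5, |6|->7.5
Step 3: Attach original signs; sum ranks with positive sign and with negative sign.
W+ = 10 + 10 + 12 + 2 + 1 + 7.5 = 42.5
W- = 7.5 + 5 + 6 + 3.5 + 10 + 3.5 = 35.5
(Check: W+ + W- = 78 should equal n(n+1)/2 = 78.)
Step 4: Test statistic W = min(W+, W-) = 35.5.
Step 5: Ties in |d|, so use the tie-corrected normal approximation.
        E[W] = n(n+1)/4 = 12*13/4 = 39.
        Tie groups: |d|=3 (t=2), |d|=6 (t=2), |d|=7 (t=3); sum(t^3 - t) = 36.
        Var[W] = n(n+1)(2n+1)/24 - sum(t^3-t)/48 = 3900/24 - 36/48 = 161.75.
        z = (W - E[W]) / sqrt(Var[W]) = (35.5 - 39) / 12.7181 = -0.2752.
        Two-sided p = 2*Phi(z) = 0.783164.
Step 6: alpha = 0.1. fail to reject H0.

W+ = 42.5, W- = 35.5, W = min = 35.5, p = 0.783164, fail to reject H0.


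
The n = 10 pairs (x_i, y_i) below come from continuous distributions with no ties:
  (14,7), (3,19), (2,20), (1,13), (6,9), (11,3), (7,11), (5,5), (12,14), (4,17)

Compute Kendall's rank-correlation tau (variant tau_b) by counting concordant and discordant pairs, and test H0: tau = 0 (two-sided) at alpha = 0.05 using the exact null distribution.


Step 1: Enumerate the 45 unordered pairs (i,j) with i<j and classify each by sign(x_j-x_i) * sign(y_j-y_i).
  (1,2):dx=-11,dy=+12->D; (1,3):dx=-12,dy=+13->D; (1,4):dx=-13,dy=+6->D; (1,5):dx=-8,dy=+2->D
  (1,6):dx=-3,dy=-4->C; (1,7):dx=-7,dy=+4->D; (1,8):dx=-9,dy=-2->C; (1,9):dx=-2,dy=+7->D
  (1,10):dx=-10,dy=+10->D; (2,3):dx=-1,dy=+1->D; (2,4):dx=-2,dy=-6->C; (2,5):dx=+3,dy=-10->D
  (2,6):dx=+8,dy=-16->D; (2,7):dx=+4,dy=-8->D; (2,8):dx=+2,dy=-14->D; (2,9):dx=+9,dy=-5->D
  (2,10):dx=+1,dy=-2->D; (3,4):dx=-1,dy=-7->C; (3,5):dx=+4,dy=-11->D; (3,6):dx=+9,dy=-17->D
  (3,7):dx=+5,dy=-9->D; (3,8):dx=+3,dy=-15->D; (3,9):dx=+10,dy=-6->D; (3,10):dx=+2,dy=-3->D
  (4,5):dx=+5,dy=-4->D; (4,6):dx=+10,dy=-10->D; (4,7):dx=+6,dy=-2->D; (4,8):dx=+4,dy=-8->D
  (4,9):dx=+11,dy=+1->C; (4,10):dx=+3,dy=+4->C; (5,6):dx=+5,dy=-6->D; (5,7):dx=+1,dy=+2->C
  (5,8):dx=-1,dy=-4->C; (5,9):dx=+6,dy=+5->C; (5,10):dx=-2,dy=+8->D; (6,7):dx=-4,dy=+8->D
  (6,8):dx=-6,dy=+2->D; (6,9):dx=+1,dy=+11->C; (6,10):dx=-7,dy=+14->D; (7,8):dx=-2,dy=-6->C
  (7,9):dx=+5,dy=+3->C; (7,10):dx=-3,dy=+6->D; (8,9):dx=+7,dy=+9->C; (8,10):dx=-1,dy=+12->D
  (9,10):dx=-8,dy=+3->D
Step 2: C = 13, D = 32, total pairs = 45.
Step 3: tau = (C - D)/(n(n-1)/2) = (13 - 32)/45 = -0.422222.
Step 4: Exact two-sided p-value (enumerate n! = 3628800 permutations of y under H0): p = 0.108313.
Step 5: alpha = 0.05. fail to reject H0.

tau_b = -0.4222 (C=13, D=32), p = 0.108313, fail to reject H0.


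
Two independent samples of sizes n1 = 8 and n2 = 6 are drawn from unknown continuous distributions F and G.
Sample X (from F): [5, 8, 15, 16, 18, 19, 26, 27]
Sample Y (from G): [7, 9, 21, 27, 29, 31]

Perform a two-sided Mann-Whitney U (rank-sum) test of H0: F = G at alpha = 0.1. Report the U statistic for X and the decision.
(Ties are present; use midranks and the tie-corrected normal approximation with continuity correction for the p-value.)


Step 1: Combine and sort all 14 observations; assign midranks.
sorted (value, group): (5,X), (7,Y), (8,X), (9,Y), (15,X), (16,X), (18,X), (19,X), (21,Y), (26,X), (27,X), (27,Y), (29,Y), (31,Y)
ranks: 5->1, 7->2, 8->3, 9->4, 15->5, 16->6, 18->7, 19->8, 21->9, 26->10, 27->11.5, 27->11.5, 29->13, 31->14
Step 2: Rank sum for X: R1 = 1 + 3 + 5 + 6 + 7 + 8 + 10 + 11.5 = 51.5.
Step 3: U_X = R1 - n1(n1+1)/2 = 51.5 - 8*9/2 = 51.5 - 36 = 15.5.
       U_Y = n1*n2 - U_X = 48 - 15.5 = 32.5.
Step 4: Ties are present, so use the tie-corrected normal approximation (with continuity correction) for the p-value.
Step 5: p-value = 0.301168; compare to alpha = 0.1. fail to reject H0.

U_X = 15.5, p = 0.301168, fail to reject H0 at alpha = 0.1.


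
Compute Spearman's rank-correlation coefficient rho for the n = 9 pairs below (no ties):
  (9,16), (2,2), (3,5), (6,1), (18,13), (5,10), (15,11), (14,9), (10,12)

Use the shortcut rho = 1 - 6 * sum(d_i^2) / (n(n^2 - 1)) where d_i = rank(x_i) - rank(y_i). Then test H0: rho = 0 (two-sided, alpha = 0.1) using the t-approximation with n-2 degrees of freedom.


Step 1: Rank x and y separately (midranks; no ties here).
rank(x): 9->5, 2->1, 3->2, 6->4, 18->9, 5->3, 15->8, 14->7, 10->6
rank(y): 16->9, 2->2, 5->3, 1->1, 13->8, 10->5, 11->6, 9->4, 12->7
Step 2: d_i = R_x(i) - R_y(i); compute d_i^2.
  (5-9)^2=16, (1-2)^2=1, (2-3)^2=1, (4-1)^2=9, (9-8)^2=1, (3-5)^2=4, (8-6)^2=4, (7-4)^2=9, (6-7)^2=1
sum(d^2) = 46.
Step 3: rho = 1 - 6*46 / (9*(9^2 - 1)) = 1 - 276/720 = 0.616667.
Step 4: Under H0, t = rho * sqrt((n-2)/(1-rho^2)) = 2.0725 ~ t(7).
Step 5: Two-sided p-value from the t-distribution with 7 df = 0.076929.
Step 6: alpha = 0.1. reject H0.

rho = 0.6167, p = 0.076929, reject H0 at alpha = 0.1.


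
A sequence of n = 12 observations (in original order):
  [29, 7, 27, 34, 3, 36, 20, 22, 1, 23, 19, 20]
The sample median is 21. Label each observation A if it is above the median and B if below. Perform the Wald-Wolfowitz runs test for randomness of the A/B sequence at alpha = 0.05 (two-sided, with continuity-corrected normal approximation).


Step 1: Compute median = 21; label A = above, B = below.
Labels in order: ABAABABABABB  (n_A = 6, n_B = 6)
Step 2: Count runs R = 10.
Step 3: Under H0 (random ordering), E[R] = 2*n_A*n_B/(n_A+n_B) + 1 = 2*6*6/12 + 1 = 7.0000.
        Var[R] = 2*n_A*n_B*(2*n_A*n_B - n_A - n_B) / ((n_A+n_B)^2 * (n_A+n_B-1)) = 4320/1584 = 2.7273.
        SD[R] = 1.6514.
Step 4: Continuity-corrected z = (R - 0.5 - E[R]) / SD[R] = (10 - 0.5 - 7.0000) / 1.6514 = 1.5138.
Step 5: Two-sided p-value via normal approximation = 2*(1 - Phi(|z|)) = 0.130070.
Step 6: alpha = 0.05. fail to reject H0.

R = 10, z = 1.5138, p = 0.130070, fail to reject H0.


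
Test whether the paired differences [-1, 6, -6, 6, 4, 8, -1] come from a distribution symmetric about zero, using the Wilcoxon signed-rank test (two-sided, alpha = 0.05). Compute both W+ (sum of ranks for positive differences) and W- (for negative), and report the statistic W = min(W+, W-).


Step 1: Drop any zero differences (none here) and take |d_i|.
|d| = [1, 6, 6, 6, 4, 8, 1]
Step 2: Midrank |d_i| (ties get averaged ranks).
ranks: |1|->1.5, |6|->5, |6|->5, |6|->5, |4|->3, |8|->7, |1|->1.5
Step 3: Attach original signs; sum ranks with positive sign and with negative sign.
W+ = 5 + 5 + 3 + 7 = 20
W- = 1.5 + 5 + 1.5 = 8
(Check: W+ + W- = 28 should equal n(n+1)/2 = 28.)
Step 4: Test statistic W = min(W+, W-) = 8.
Step 5: Ties in |d|, so use the tie-corrected normal approximation.
        E[W] = n(n+1)/4 = 7*8/4 = 14.
        Tie groups: |d|=1 (t=2), |d|=6 (t=3); sum(t^3 - t) = 30.
        Var[W] = n(n+1)(2n+1)/24 - sum(t^3-t)/48 = 840/24 - 30/48 = 34.375.
        z = (W - E[W]) / sqrt(Var[W]) = (8 - 14) / 5.8630 = -1.0234.
        Two-sided p = 2*Phi(z) = 0.306136.
Step 6: alpha = 0.05. fail to reject H0.

W+ = 20, W- = 8, W = min = 8, p = 0.306136, fail to reject H0.


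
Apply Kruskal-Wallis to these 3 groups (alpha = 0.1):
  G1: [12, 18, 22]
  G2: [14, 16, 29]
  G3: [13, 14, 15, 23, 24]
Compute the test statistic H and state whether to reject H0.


Step 1: Combine all N = 11 observations and assign midranks.
sorted (value, group, rank): (12,G1,1), (13,G3,2), (14,G2,3.5), (14,G3,3.5), (15,G3,5), (16,G2,6), (18,G1,7), (22,G1,8), (23,G3,9), (24,G3,10), (29,G2,11)
Step 2: Sum ranks within each group.
R_1 = 16 (n_1 = 3)
R_2 = 20.5 (n_2 = 3)
R_3 = 29.5 (n_3 = 5)
Step 3: H = 12/(N(N+1)) * sum(R_i^2/n_i) - 3(N+1)
     = 12/(11*12) * (16^2/3 + 20.5^2/3 + 29.5^2/5) - 3*12
     = 0.090909 * 399.467 - 36
     = 0.315152.
Step 4: Ties present; correction factor C = 1 - 6/(11^3 - 11) = 0.995455. Corrected H = 0.315152 / 0.995455 = 0.316591.
Step 5: Under H0, H ~ chi^2(2); p-value = 0.853598.
Step 6: alpha = 0.1. fail to reject H0.

H = 0.3166, df = 2, p = 0.853598, fail to reject H0.


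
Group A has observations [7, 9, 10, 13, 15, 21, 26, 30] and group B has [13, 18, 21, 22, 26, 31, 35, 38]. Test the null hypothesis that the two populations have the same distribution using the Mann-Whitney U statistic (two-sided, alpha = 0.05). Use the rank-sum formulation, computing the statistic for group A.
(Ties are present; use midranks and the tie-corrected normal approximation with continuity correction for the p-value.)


Step 1: Combine and sort all 16 observations; assign midranks.
sorted (value, group): (7,X), (9,X), (10,X), (13,X), (13,Y), (15,X), (18,Y), (21,X), (21,Y), (22,Y), (26,X), (26,Y), (30,X), (31,Y), (35,Y), (38,Y)
ranks: 7->1, 9->2, 10->3, 13->4.5, 13->4.5, 15->6, 18->7, 21->8.5, 21->8.5, 22->10, 26->11.5, 26->11.5, 30->13, 31->14, 35->15, 38->16
Step 2: Rank sum for X: R1 = 1 + 2 + 3 + 4.5 + 6 + 8.5 + 11.5 + 13 = 49.5.
Step 3: U_X = R1 - n1(n1+1)/2 = 49.5 - 8*9/2 = 49.5 - 36 = 13.5.
       U_Y = n1*n2 - U_X = 64 - 13.5 = 50.5.
Step 4: Ties are present, so use the tie-corrected normal approximation (with continuity correction) for the p-value.
Step 5: p-value = 0.058150; compare to alpha = 0.05. fail to reject H0.

U_X = 13.5, p = 0.058150, fail to reject H0 at alpha = 0.05.


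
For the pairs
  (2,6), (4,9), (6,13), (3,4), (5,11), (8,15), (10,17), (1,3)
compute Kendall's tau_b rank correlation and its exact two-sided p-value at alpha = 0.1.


Step 1: Enumerate the 28 unordered pairs (i,j) with i<j and classify each by sign(x_j-x_i) * sign(y_j-y_i).
  (1,2):dx=+2,dy=+3->C; (1,3):dx=+4,dy=+7->C; (1,4):dx=+1,dy=-2->D; (1,5):dx=+3,dy=+5->C
  (1,6):dx=+6,dy=+9->C; (1,7):dx=+8,dy=+11->C; (1,8):dx=-1,dy=-3->C; (2,3):dx=+2,dy=+4->C
  (2,4):dx=-1,dy=-5->C; (2,5):dx=+1,dy=+2->C; (2,6):dx=+4,dy=+6->C; (2,7):dx=+6,dy=+8->C
  (2,8):dx=-3,dy=-6->C; (3,4):dx=-3,dy=-9->C; (3,5):dx=-1,dy=-2->C; (3,6):dx=+2,dy=+2->C
  (3,7):dx=+4,dy=+4->C; (3,8):dx=-5,dy=-10->C; (4,5):dx=+2,dy=+7->C; (4,6):dx=+5,dy=+11->C
  (4,7):dx=+7,dy=+13->C; (4,8):dx=-2,dy=-1->C; (5,6):dx=+3,dy=+4->C; (5,7):dx=+5,dy=+6->C
  (5,8):dx=-4,dy=-8->C; (6,7):dx=+2,dy=+2->C; (6,8):dx=-7,dy=-12->C; (7,8):dx=-9,dy=-14->C
Step 2: C = 27, D = 1, total pairs = 28.
Step 3: tau = (C - D)/(n(n-1)/2) = (27 - 1)/28 = 0.928571.
Step 4: Exact two-sided p-value (enumerate n! = 40320 permutations of y under H0): p = 0.000397.
Step 5: alpha = 0.1. reject H0.

tau_b = 0.9286 (C=27, D=1), p = 0.000397, reject H0.


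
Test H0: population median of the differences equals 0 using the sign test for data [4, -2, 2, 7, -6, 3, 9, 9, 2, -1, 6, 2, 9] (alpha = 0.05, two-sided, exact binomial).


Step 1: Discard zero differences. Original n = 13; n_eff = number of nonzero differences = 13.
Nonzero differences (with sign): +4, -2, +2, +7, -6, +3, +9, +9, +2, -1, +6, +2, +9
Step 2: Count signs: positive = 10, negative = 3.
Step 3: Under H0: P(positive) = 0.5, so the number of positives S ~ Bin(13, 0.5).
Step 4: Two-sided exact p-value = sum of Bin(13,0.5) probabilities at or below the observed probability = 0.092285.
Step 5: alpha = 0.05. fail to reject H0.

n_eff = 13, pos = 10, neg = 3, p = 0.092285, fail to reject H0.


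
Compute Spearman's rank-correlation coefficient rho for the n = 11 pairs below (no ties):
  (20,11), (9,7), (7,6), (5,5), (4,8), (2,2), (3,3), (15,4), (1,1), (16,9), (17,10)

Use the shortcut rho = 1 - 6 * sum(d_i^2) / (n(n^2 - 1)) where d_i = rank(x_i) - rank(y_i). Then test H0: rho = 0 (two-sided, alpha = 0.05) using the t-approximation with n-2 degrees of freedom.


Step 1: Rank x and y separately (midranks; no ties here).
rank(x): 20->11, 9->7, 7->6, 5->5, 4->4, 2->2, 3->3, 15->8, 1->1, 16->9, 17->10
rank(y): 11->11, 7->7, 6->6, 5->5, 8->8, 2->2, 3->3, 4->4, 1->1, 9->9, 10->10
Step 2: d_i = R_x(i) - R_y(i); compute d_i^2.
  (11-11)^2=0, (7-7)^2=0, (6-6)^2=0, (5-5)^2=0, (4-8)^2=16, (2-2)^2=0, (3-3)^2=0, (8-4)^2=16, (1-1)^2=0, (9-9)^2=0, (10-10)^2=0
sum(d^2) = 32.
Step 3: rho = 1 - 6*32 / (11*(11^2 - 1)) = 1 - 192/1320 = 0.854545.
Step 4: Under H0, t = rho * sqrt((n-2)/(1-rho^2)) = 4.9360 ~ t(9).
Step 5: Two-sided p-value from the t-distribution with 9 df = 0.000807.
Step 6: alpha = 0.05. reject H0.

rho = 0.8545, p = 0.000807, reject H0 at alpha = 0.05.


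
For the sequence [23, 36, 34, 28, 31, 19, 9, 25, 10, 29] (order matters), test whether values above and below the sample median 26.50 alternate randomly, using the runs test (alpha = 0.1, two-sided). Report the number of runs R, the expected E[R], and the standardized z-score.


Step 1: Compute median = 26.50; label A = above, B = below.
Labels in order: BAAAABBBBA  (n_A = 5, n_B = 5)
Step 2: Count runs R = 4.
Step 3: Under H0 (random ordering), E[R] = 2*n_A*n_B/(n_A+n_B) + 1 = 2*5*5/10 + 1 = 6.0000.
        Var[R] = 2*n_A*n_B*(2*n_A*n_B - n_A - n_B) / ((n_A+n_B)^2 * (n_A+n_B-1)) = 2000/900 = 2.2222.
        SD[R] = 1.4907.
Step 4: Continuity-corrected z = (R + 0.5 - E[R]) / SD[R] = (4 + 0.5 - 6.0000) / 1.4907 = -1.0062.
Step 5: Two-sided p-value via normal approximation = 2*(1 - Phi(|z|)) = 0.314305.
Step 6: alpha = 0.1. fail to reject H0.

R = 4, z = -1.0062, p = 0.314305, fail to reject H0.


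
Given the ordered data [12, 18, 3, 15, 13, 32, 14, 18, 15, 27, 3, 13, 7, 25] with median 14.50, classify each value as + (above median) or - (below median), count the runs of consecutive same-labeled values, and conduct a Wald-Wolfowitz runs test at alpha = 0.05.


Step 1: Compute median = 14.50; label A = above, B = below.
Labels in order: BABABABAAABBBA  (n_A = 7, n_B = 7)
Step 2: Count runs R = 10.
Step 3: Under H0 (random ordering), E[R] = 2*n_A*n_B/(n_A+n_B) + 1 = 2*7*7/14 + 1 = 8.0000.
        Var[R] = 2*n_A*n_B*(2*n_A*n_B - n_A - n_B) / ((n_A+n_B)^2 * (n_A+n_B-1)) = 8232/2548 = 3.2308.
        SD[R] = 1.7974.
Step 4: Continuity-corrected z = (R - 0.5 - E[R]) / SD[R] = (10 - 0.5 - 8.0000) / 1.7974 = 0.8345.
Step 5: Two-sided p-value via normal approximation = 2*(1 - Phi(|z|)) = 0.403986.
Step 6: alpha = 0.05. fail to reject H0.

R = 10, z = 0.8345, p = 0.403986, fail to reject H0.


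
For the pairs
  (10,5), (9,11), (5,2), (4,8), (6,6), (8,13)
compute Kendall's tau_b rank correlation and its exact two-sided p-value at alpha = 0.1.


Step 1: Enumerate the 15 unordered pairs (i,j) with i<j and classify each by sign(x_j-x_i) * sign(y_j-y_i).
  (1,2):dx=-1,dy=+6->D; (1,3):dx=-5,dy=-3->C; (1,4):dx=-6,dy=+3->D; (1,5):dx=-4,dy=+1->D
  (1,6):dx=-2,dy=+8->D; (2,3):dx=-4,dy=-9->C; (2,4):dx=-5,dy=-3->C; (2,5):dx=-3,dy=-5->C
  (2,6):dx=-1,dy=+2->D; (3,4):dx=-1,dy=+6->D; (3,5):dx=+1,dy=+4->C; (3,6):dx=+3,dy=+11->C
  (4,5):dx=+2,dy=-2->D; (4,6):dx=+4,dy=+5->C; (5,6):dx=+2,dy=+7->C
Step 2: C = 8, D = 7, total pairs = 15.
Step 3: tau = (C - D)/(n(n-1)/2) = (8 - 7)/15 = 0.066667.
Step 4: Exact two-sided p-value (enumerate n! = 720 permutations of y under H0): p = 1.000000.
Step 5: alpha = 0.1. fail to reject H0.

tau_b = 0.0667 (C=8, D=7), p = 1.000000, fail to reject H0.


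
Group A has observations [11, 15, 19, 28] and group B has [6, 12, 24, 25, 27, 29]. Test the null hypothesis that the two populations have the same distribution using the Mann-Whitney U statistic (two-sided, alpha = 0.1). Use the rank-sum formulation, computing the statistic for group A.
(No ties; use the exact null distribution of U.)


Step 1: Combine and sort all 10 observations; assign midranks.
sorted (value, group): (6,Y), (11,X), (12,Y), (15,X), (19,X), (24,Y), (25,Y), (27,Y), (28,X), (29,Y)
ranks: 6->1, 11->2, 12->3, 15->4, 19->5, 24->6, 25->7, 27->8, 28->9, 29->10
Step 2: Rank sum for X: R1 = 2 + 4 + 5 + 9 = 20.
Step 3: U_X = R1 - n1(n1+1)/2 = 20 - 4*5/2 = 20 - 10 = 10.
       U_Y = n1*n2 - U_X = 24 - 10 = 14.
Step 4: No ties, so the exact null distribution of U (based on enumerating the C(10,4) = 210 equally likely rank assignments) gives the two-sided p-value.
Step 5: p-value = 0.761905; compare to alpha = 0.1. fail to reject H0.

U_X = 10, p = 0.761905, fail to reject H0 at alpha = 0.1.


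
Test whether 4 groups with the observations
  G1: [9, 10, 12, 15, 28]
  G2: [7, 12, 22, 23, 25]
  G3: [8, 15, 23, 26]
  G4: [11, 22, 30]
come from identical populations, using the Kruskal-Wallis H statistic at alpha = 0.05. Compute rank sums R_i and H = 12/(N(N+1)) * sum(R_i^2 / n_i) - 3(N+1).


Step 1: Combine all N = 17 observations and assign midranks.
sorted (value, group, rank): (7,G2,1), (8,G3,2), (9,G1,3), (10,G1,4), (11,G4,5), (12,G1,6.5), (12,G2,6.5), (15,G1,8.5), (15,G3,8.5), (22,G2,10.5), (22,G4,10.5), (23,G2,12.5), (23,G3,12.5), (25,G2,14), (26,G3,15), (28,G1,16), (30,G4,17)
Step 2: Sum ranks within each group.
R_1 = 38 (n_1 = 5)
R_2 = 44.5 (n_2 = 5)
R_3 = 38 (n_3 = 4)
R_4 = 32.5 (n_4 = 3)
Step 3: H = 12/(N(N+1)) * sum(R_i^2/n_i) - 3(N+1)
     = 12/(17*18) * (38^2/5 + 44.5^2/5 + 38^2/4 + 32.5^2/3) - 3*18
     = 0.039216 * 1397.93 - 54
     = 0.820915.
Step 4: Ties present; correction factor C = 1 - 24/(17^3 - 17) = 0.995098. Corrected H = 0.820915 / 0.995098 = 0.824959.
Step 5: Under H0, H ~ chi^2(3); p-value = 0.843488.
Step 6: alpha = 0.05. fail to reject H0.

H = 0.8250, df = 3, p = 0.843488, fail to reject H0.


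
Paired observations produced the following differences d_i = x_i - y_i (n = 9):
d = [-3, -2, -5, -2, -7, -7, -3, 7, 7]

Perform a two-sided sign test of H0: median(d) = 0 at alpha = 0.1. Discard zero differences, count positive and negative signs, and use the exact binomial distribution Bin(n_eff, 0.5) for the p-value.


Step 1: Discard zero differences. Original n = 9; n_eff = number of nonzero differences = 9.
Nonzero differences (with sign): -3, -2, -5, -2, -7, -7, -3, +7, +7
Step 2: Count signs: positive = 2, negative = 7.
Step 3: Under H0: P(positive) = 0.5, so the number of positives S ~ Bin(9, 0.5).
Step 4: Two-sided exact p-value = sum of Bin(9,0.5) probabilities at or below the observed probability = 0.179688.
Step 5: alpha = 0.1. fail to reject H0.

n_eff = 9, pos = 2, neg = 7, p = 0.179688, fail to reject H0.


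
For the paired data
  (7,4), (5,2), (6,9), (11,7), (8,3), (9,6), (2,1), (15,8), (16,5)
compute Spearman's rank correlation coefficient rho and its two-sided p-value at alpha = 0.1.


Step 1: Rank x and y separately (midranks; no ties here).
rank(x): 7->4, 5->2, 6->3, 11->7, 8->5, 9->6, 2->1, 15->8, 16->9
rank(y): 4->4, 2->2, 9->9, 7->7, 3->3, 6->6, 1->1, 8->8, 5->5
Step 2: d_i = R_x(i) - R_y(i); compute d_i^2.
  (4-4)^2=0, (2-2)^2=0, (3-9)^2=36, (7-7)^2=0, (5-3)^2=4, (6-6)^2=0, (1-1)^2=0, (8-8)^2=0, (9-5)^2=16
sum(d^2) = 56.
Step 3: rho = 1 - 6*56 / (9*(9^2 - 1)) = 1 - 336/720 = 0.533333.
Step 4: Under H0, t = rho * sqrt((n-2)/(1-rho^2)) = 1.6681 ~ t(7).
Step 5: Two-sided p-value from the t-distribution with 7 df = 0.139227.
Step 6: alpha = 0.1. fail to reject H0.

rho = 0.5333, p = 0.139227, fail to reject H0 at alpha = 0.1.


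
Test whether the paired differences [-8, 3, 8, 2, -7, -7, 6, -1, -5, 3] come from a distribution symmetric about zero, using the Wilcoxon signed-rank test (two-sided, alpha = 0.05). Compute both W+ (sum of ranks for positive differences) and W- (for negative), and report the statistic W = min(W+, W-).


Step 1: Drop any zero differences (none here) and take |d_i|.
|d| = [8, 3, 8, 2, 7, 7, 6, 1, 5, 3]
Step 2: Midrank |d_i| (ties get averaged ranks).
ranks: |8|->9.5, |3|->3.5, |8|->9.5, |2|->2, |7|->7.5, |7|->7.5, |6|->6, |1|->1, |5|->5, |3|->3.5
Step 3: Attach original signs; sum ranks with positive sign and with negative sign.
W+ = 3.5 + 9.5 + 2 + 6 + 3.5 = 24.5
W- = 9.5 + 7.5 + 7.5 + 1 + 5 = 30.5
(Check: W+ + W- = 55 should equal n(n+1)/2 = 55.)
Step 4: Test statistic W = min(W+, W-) = 24.5.
Step 5: Ties in |d|, so use the tie-corrected normal approximation.
        E[W] = n(n+1)/4 = 10*11/4 = 27.5.
        Tie groups: |d|=3 (t=2), |d|=7 (t=2), |d|=8 (t=2); sum(t^3 - t) = 18.
        Var[W] = n(n+1)(2n+1)/24 - sum(t^3-t)/48 = 2310/24 - 18/48 = 95.875.
        z = (W - E[W]) / sqrt(Var[W]) = (24.5 - 27.5) / 9.7916 = -0.3064.
        Two-sided p = 2*Phi(z) = 0.759311.
Step 6: alpha = 0.05. fail to reject H0.

W+ = 24.5, W- = 30.5, W = min = 24.5, p = 0.759311, fail to reject H0.


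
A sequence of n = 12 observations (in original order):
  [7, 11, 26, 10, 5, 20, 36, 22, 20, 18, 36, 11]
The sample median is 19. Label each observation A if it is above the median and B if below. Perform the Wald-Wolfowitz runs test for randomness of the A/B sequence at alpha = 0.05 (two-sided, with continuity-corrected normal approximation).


Step 1: Compute median = 19; label A = above, B = below.
Labels in order: BBABBAAAABAB  (n_A = 6, n_B = 6)
Step 2: Count runs R = 7.
Step 3: Under H0 (random ordering), E[R] = 2*n_A*n_B/(n_A+n_B) + 1 = 2*6*6/12 + 1 = 7.0000.
        Var[R] = 2*n_A*n_B*(2*n_A*n_B - n_A - n_B) / ((n_A+n_B)^2 * (n_A+n_B-1)) = 4320/1584 = 2.7273.
        SD[R] = 1.6514.
Step 4: R = E[R], so z = 0 with no continuity correction.
Step 5: Two-sided p-value via normal approximation = 2*(1 - Phi(|z|)) = 1.000000.
Step 6: alpha = 0.05. fail to reject H0.

R = 7, z = 0.0000, p = 1.000000, fail to reject H0.


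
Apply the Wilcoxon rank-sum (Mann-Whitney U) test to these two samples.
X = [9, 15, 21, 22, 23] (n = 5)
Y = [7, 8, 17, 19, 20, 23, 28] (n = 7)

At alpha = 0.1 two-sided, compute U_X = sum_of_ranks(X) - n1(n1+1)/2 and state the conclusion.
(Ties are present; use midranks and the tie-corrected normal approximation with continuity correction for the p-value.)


Step 1: Combine and sort all 12 observations; assign midranks.
sorted (value, group): (7,Y), (8,Y), (9,X), (15,X), (17,Y), (19,Y), (20,Y), (21,X), (22,X), (23,X), (23,Y), (28,Y)
ranks: 7->1, 8->2, 9->3, 15->4, 17->5, 19->6, 20->7, 21->8, 22->9, 23->10.5, 23->10.5, 28->12
Step 2: Rank sum for X: R1 = 3 + 4 + 8 + 9 + 10.5 = 34.5.
Step 3: U_X = R1 - n1(n1+1)/2 = 34.5 - 5*6/2 = 34.5 - 15 = 19.5.
       U_Y = n1*n2 - U_X = 35 - 19.5 = 15.5.
Step 4: Ties are present, so use the tie-corrected normal approximation (with continuity correction) for the p-value.
Step 5: p-value = 0.807210; compare to alpha = 0.1. fail to reject H0.

U_X = 19.5, p = 0.807210, fail to reject H0 at alpha = 0.1.


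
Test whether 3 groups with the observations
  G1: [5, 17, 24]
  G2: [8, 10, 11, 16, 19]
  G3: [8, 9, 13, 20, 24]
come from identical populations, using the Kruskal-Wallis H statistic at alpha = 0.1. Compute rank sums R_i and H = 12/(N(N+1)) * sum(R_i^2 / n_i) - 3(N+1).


Step 1: Combine all N = 13 observations and assign midranks.
sorted (value, group, rank): (5,G1,1), (8,G2,2.5), (8,G3,2.5), (9,G3,4), (10,G2,5), (11,G2,6), (13,G3,7), (16,G2,8), (17,G1,9), (19,G2,10), (20,G3,11), (24,G1,12.5), (24,G3,12.5)
Step 2: Sum ranks within each group.
R_1 = 22.5 (n_1 = 3)
R_2 = 31.5 (n_2 = 5)
R_3 = 37 (n_3 = 5)
Step 3: H = 12/(N(N+1)) * sum(R_i^2/n_i) - 3(N+1)
     = 12/(13*14) * (22.5^2/3 + 31.5^2/5 + 37^2/5) - 3*14
     = 0.065934 * 641 - 42
     = 0.263736.
Step 4: Ties present; correction factor C = 1 - 12/(13^3 - 13) = 0.994505. Corrected H = 0.263736 / 0.994505 = 0.265193.
Step 5: Under H0, H ~ chi^2(2); p-value = 0.875818.
Step 6: alpha = 0.1. fail to reject H0.

H = 0.2652, df = 2, p = 0.875818, fail to reject H0.


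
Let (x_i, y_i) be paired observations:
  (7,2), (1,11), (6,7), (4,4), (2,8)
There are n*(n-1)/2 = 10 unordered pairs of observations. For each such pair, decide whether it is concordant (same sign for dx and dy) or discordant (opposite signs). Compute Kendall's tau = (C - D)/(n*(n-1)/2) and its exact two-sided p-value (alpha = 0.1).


Step 1: Enumerate the 10 unordered pairs (i,j) with i<j and classify each by sign(x_j-x_i) * sign(y_j-y_i).
  (1,2):dx=-6,dy=+9->D; (1,3):dx=-1,dy=+5->D; (1,4):dx=-3,dy=+2->D; (1,5):dx=-5,dy=+6->D
  (2,3):dx=+5,dy=-4->D; (2,4):dx=+3,dy=-7->D; (2,5):dx=+1,dy=-3->D; (3,4):dx=-2,dy=-3->C
  (3,5):dx=-4,dy=+1->D; (4,5):dx=-2,dy=+4->D
Step 2: C = 1, D = 9, total pairs = 10.
Step 3: tau = (C - D)/(n(n-1)/2) = (1 - 9)/10 = -0.800000.
Step 4: Exact two-sided p-value (enumerate n! = 120 permutations of y under H0): p = 0.083333.
Step 5: alpha = 0.1. reject H0.

tau_b = -0.8000 (C=1, D=9), p = 0.083333, reject H0.


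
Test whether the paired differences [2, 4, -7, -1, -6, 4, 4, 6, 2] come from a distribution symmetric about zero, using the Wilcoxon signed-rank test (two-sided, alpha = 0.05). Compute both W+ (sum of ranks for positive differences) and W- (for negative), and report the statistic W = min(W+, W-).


Step 1: Drop any zero differences (none here) and take |d_i|.
|d| = [2, 4, 7, 1, 6, 4, 4, 6, 2]
Step 2: Midrank |d_i| (ties get averaged ranks).
ranks: |2|->2.5, |4|->5, |7|->9, |1|->1, |6|->7.5, |4|->5, |4|->5, |6|->7.5, |2|->2.5
Step 3: Attach original signs; sum ranks with positive sign and with negative sign.
W+ = 2.5 + 5 + 5 + 5 + 7.5 + 2.5 = 27.5
W- = 9 + 1 + 7.5 = 17.5
(Check: W+ + W- = 45 should equal n(n+1)/2 = 45.)
Step 4: Test statistic W = min(W+, W-) = 17.5.
Step 5: Ties in |d|, so use the tie-corrected normal approximation.
        E[W] = n(n+1)/4 = 9*10/4 = 22.5.
        Tie groups: |d|=2 (t=2), |d|=4 (t=3), |d|=6 (t=2); sum(t^3 - t) = 36.
        Var[W] = n(n+1)(2n+1)/24 - sum(t^3-t)/48 = 1710/24 - 36/48 = 70.5.
        z = (W - E[W]) / sqrt(Var[W]) = (17.5 - 22.5) / 8.3964 = -0.5955.
        Two-sided p = 2*Phi(z) = 0.551515.
Step 6: alpha = 0.05. fail to reject H0.

W+ = 27.5, W- = 17.5, W = min = 17.5, p = 0.551515, fail to reject H0.


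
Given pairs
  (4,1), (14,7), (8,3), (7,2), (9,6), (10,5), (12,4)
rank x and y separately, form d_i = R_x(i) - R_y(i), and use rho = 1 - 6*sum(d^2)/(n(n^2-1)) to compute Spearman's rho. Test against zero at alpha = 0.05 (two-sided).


Step 1: Rank x and y separately (midranks; no ties here).
rank(x): 4->1, 14->7, 8->3, 7->2, 9->4, 10->5, 12->6
rank(y): 1->1, 7->7, 3->3, 2->2, 6->6, 5->5, 4->4
Step 2: d_i = R_x(i) - R_y(i); compute d_i^2.
  (1-1)^2=0, (7-7)^2=0, (3-3)^2=0, (2-2)^2=0, (4-6)^2=4, (5-5)^2=0, (6-4)^2=4
sum(d^2) = 8.
Step 3: rho = 1 - 6*8 / (7*(7^2 - 1)) = 1 - 48/336 = 0.857143.
Step 4: Under H0, t = rho * sqrt((n-2)/(1-rho^2)) = 3.7210 ~ t(5).
Step 5: Two-sided p-value from the t-distribution with 5 df = 0.013697.
Step 6: alpha = 0.05. reject H0.

rho = 0.8571, p = 0.013697, reject H0 at alpha = 0.05.


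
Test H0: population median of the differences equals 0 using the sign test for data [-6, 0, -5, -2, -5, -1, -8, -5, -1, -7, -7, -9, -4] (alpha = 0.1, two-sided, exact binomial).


Step 1: Discard zero differences. Original n = 13; n_eff = number of nonzero differences = 12.
Nonzero differences (with sign): -6, -5, -2, -5, -1, -8, -5, -1, -7, -7, -9, -4
Step 2: Count signs: positive = 0, negative = 12.
Step 3: Under H0: P(positive) = 0.5, so the number of positives S ~ Bin(12, 0.5).
Step 4: Two-sided exact p-value = sum of Bin(12,0.5) probabilities at or below the observed probability = 0.000488.
Step 5: alpha = 0.1. reject H0.

n_eff = 12, pos = 0, neg = 12, p = 0.000488, reject H0.


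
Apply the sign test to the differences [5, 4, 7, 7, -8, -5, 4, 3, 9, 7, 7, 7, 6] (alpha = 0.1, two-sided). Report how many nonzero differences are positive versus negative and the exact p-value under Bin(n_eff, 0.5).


Step 1: Discard zero differences. Original n = 13; n_eff = number of nonzero differences = 13.
Nonzero differences (with sign): +5, +4, +7, +7, -8, -5, +4, +3, +9, +7, +7, +7, +6
Step 2: Count signs: positive = 11, negative = 2.
Step 3: Under H0: P(positive) = 0.5, so the number of positives S ~ Bin(13, 0.5).
Step 4: Two-sided exact p-value = sum of Bin(13,0.5) probabilities at or below the observed probability = 0.022461.
Step 5: alpha = 0.1. reject H0.

n_eff = 13, pos = 11, neg = 2, p = 0.022461, reject H0.
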